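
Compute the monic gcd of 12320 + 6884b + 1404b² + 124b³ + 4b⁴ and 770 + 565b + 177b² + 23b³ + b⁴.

Repeated division with remainder:
  4b⁴ + 124b³ + 1404b² + 6884b + 12320 = (4)(b⁴ + 23b³ + 177b² + 565b + 770) + (32b³ + 696b² + 4624b + 9240)
  b⁴ + 23b³ + 177b² + 565b + 770 = ((1/32)b + 5/128)(32b³ + 696b² + 4624b + 9240) + ((85/16)b² + (765/8)b + 6545/16)
  32b³ + 696b² + 4624b + 9240 = ((512/85)b + 384/17)((85/16)b² + (765/8)b + 6545/16) + (0)
Last nonzero remainder: (85/16)b² + (765/8)b + 6545/16. Dividing through by 85/16 gives the monic gcd b² + 18b + 77.

77 + 18b + b²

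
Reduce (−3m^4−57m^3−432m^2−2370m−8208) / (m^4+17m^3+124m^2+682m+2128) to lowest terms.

(−3m−27)/(m+7)

By polynomial division,
  −3m^4−57m^3−432m^2−2370m−8208 = (−3)(m^4+17m^3+124m^2+682m+2128) + (−6m^3−60m^2−324m−1824)
  m^4+17m^3+124m^2+682m+2128 = (−(1/6)m−7/6)(−6m^3−60m^2−324m−1824) + (0)
Last nonzero remainder: −6m^3−60m^2−324m−1824. Dividing through by −6 gives the monic gcd m^3+10m^2+54m+304.
Cancel m^3+10m^2+54m+304 from numerator and denominator to get the reduced form.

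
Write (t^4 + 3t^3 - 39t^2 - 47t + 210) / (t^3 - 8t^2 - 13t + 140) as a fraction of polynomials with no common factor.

Apply the Euclidean algorithm:
  t^4 + 3t^3 - 39t^2 - 47t + 210 = (t + 11)(t^3 - 8t^2 - 13t + 140) + (62t^2 - 44t - 1330)
  t^3 - 8t^2 - 13t + 140 = ((1/62)t - 113/961)(62t^2 - 44t - 1330) + ((3150/961)t - 15750/961)
  62t^2 - 44t - 1330 = ((29791/1575)t + 18259/225)((3150/961)t - 15750/961) + (0)
Last nonzero remainder: (3150/961)t - 15750/961. Dividing through by 3150/961 gives the monic gcd t - 5.
Cancel t - 5 from numerator and denominator to get the reduced form.

(t^3 + 8t^2 + t - 42)/(t^2 - 3t - 28)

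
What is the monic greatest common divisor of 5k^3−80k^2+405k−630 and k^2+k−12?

By polynomial division,
  5k^3−80k^2+405k−630 = (5k−85)(k^2+k−12) + (550k−1650)
  k^2+k−12 = ((1/550)k+2/275)(550k−1650) + (0)
Last nonzero remainder: 550k−1650. Dividing through by 550 gives the monic gcd k−3.

k−3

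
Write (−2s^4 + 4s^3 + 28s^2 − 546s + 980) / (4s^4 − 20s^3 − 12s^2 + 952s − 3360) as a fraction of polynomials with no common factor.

(−s^2 − 5s + 14)/(2s^2 + 4s − 48)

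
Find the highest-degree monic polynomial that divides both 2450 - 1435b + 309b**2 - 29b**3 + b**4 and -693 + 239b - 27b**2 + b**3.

-7 + b

Repeated division with remainder:
  b**4 - 29b**3 + 309b**2 - 1435b + 2450 = (b - 2)(b**3 - 27b**2 + 239b - 693) + (16b**2 - 264b + 1064)
  b**3 - 27b**2 + 239b - 693 = ((1/16)b - 21/32)(16b**2 - 264b + 1064) + (-(3/4)b + 21/4)
  16b**2 - 264b + 1064 = (-(64/3)b + 608/3)(-(3/4)b + 21/4) + (0)
Last nonzero remainder: -(3/4)b + 21/4. Dividing through by -3/4 gives the monic gcd b - 7.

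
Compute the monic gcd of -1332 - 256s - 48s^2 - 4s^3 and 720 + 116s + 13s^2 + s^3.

9 + s

Apply the Euclidean algorithm:
  -4s^3 - 48s^2 - 256s - 1332 = (-4)(s^3 + 13s^2 + 116s + 720) + (4s^2 + 208s + 1548)
  s^3 + 13s^2 + 116s + 720 = ((1/4)s - 39/4)(4s^2 + 208s + 1548) + (1757s + 15813)
  4s^2 + 208s + 1548 = ((4/1757)s + 172/1757)(1757s + 15813) + (0)
Last nonzero remainder: 1757s + 15813. Dividing through by 1757 gives the monic gcd s + 9.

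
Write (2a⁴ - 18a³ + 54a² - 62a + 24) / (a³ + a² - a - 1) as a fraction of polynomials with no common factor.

By polynomial division,
  2a⁴ - 18a³ + 54a² - 62a + 24 = (2a - 20)(a³ + a² - a - 1) + (76a² - 80a + 4)
  a³ + a² - a - 1 = ((1/76)a + 39/1444)(76a² - 80a + 4) + ((400/361)a - 400/361)
  76a² - 80a + 4 = ((6859/100)a - 361/100)((400/361)a - 400/361) + (0)
Last nonzero remainder: (400/361)a - 400/361. Dividing through by 400/361 gives the monic gcd a - 1.
Cancel a - 1 from numerator and denominator to get the reduced form.

(2a³ - 16a² + 38a - 24)/(a² + 2a + 1)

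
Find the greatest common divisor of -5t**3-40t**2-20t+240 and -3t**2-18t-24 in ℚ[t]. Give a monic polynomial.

Apply the Euclidean algorithm:
  -5t**3-40t**2-20t+240 = ((5/3)t+10/3)(-3t**2-18t-24) + (80t+320)
  -3t**2-18t-24 = (-(3/80)t-3/40)(80t+320) + (0)
Last nonzero remainder: 80t+320. Dividing through by 80 gives the monic gcd t+4.

t+4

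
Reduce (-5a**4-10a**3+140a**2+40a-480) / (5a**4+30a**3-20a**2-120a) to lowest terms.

Apply the Euclidean algorithm:
  -5a**4-10a**3+140a**2+40a-480 = (-1)(5a**4+30a**3-20a**2-120a) + (20a**3+120a**2-80a-480)
  5a**4+30a**3-20a**2-120a = ((1/4)a)(20a**3+120a**2-80a-480) + (0)
Last nonzero remainder: 20a**3+120a**2-80a-480. Dividing through by 20 gives the monic gcd a**3+6a**2-4a-24.
Cancel a**3+6a**2-4a-24 from numerator and denominator to get the reduced form.

(-a+4)/(a)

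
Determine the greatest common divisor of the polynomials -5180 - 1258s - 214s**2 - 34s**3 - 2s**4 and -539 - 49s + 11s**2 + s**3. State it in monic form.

7 + s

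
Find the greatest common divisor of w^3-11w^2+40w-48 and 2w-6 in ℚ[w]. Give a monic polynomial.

w-3

By polynomial division,
  w^3-11w^2+40w-48 = ((1/2)w^2-4w+8)(2w-6) + (0)
Last nonzero remainder: 2w-6. Dividing through by 2 gives the monic gcd w-3.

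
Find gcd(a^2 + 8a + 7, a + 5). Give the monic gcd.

Repeated division with remainder:
  a^2 + 8a + 7 = (a + 3)(a + 5) + (−8)
  a + 5 = (−(1/8)a − 5/8)(−8) + (0)
The last nonzero remainder is the constant −8, so the polynomials are coprime and gcd = 1.

1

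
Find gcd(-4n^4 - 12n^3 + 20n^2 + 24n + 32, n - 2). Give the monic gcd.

n - 2

Euclidean algorithm in ℚ[n]:
  -4n^4 - 12n^3 + 20n^2 + 24n + 32 = (-4n^3 - 20n^2 - 20n - 16)(n - 2) + (0)
The last nonzero remainder n - 2 is already monic.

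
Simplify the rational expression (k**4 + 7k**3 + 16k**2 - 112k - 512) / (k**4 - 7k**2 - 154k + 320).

(k**2 - 16)/(k**2 - 7k + 10)

Euclidean algorithm in ℚ[k]:
  k**4 + 7k**3 + 16k**2 - 112k - 512 = (k**4 - 7k**2 - 154k + 320) + (7k**3 + 23k**2 + 42k - 832)
  k**4 - 7k**2 - 154k + 320 = ((1/7)k - 23/49)(7k**3 + 23k**2 + 42k - 832) + (-(108/49)k**2 - (108/7)k - 3456/49)
  7k**3 + 23k**2 + 42k - 832 = (-(343/108)k + 637/54)(-(108/49)k**2 - (108/7)k - 3456/49) + (0)
Last nonzero remainder: -(108/49)k**2 - (108/7)k - 3456/49. Dividing through by -108/49 gives the monic gcd k**2 + 7k + 32.
Cancel k**2 + 7k + 32 from numerator and denominator to get the reduced form.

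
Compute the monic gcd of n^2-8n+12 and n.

By polynomial division,
  n^2-8n+12 = (n-8)(n) + (12)
  n = ((1/12)n)(12) + (0)
The last nonzero remainder is the constant 12, so the polynomials are coprime and gcd = 1.

1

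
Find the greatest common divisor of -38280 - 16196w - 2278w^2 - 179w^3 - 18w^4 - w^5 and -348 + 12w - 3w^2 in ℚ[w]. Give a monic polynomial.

116 - 4w + w^2

Repeated division with remainder:
  -w^5 - 18w^4 - 179w^3 - 2278w^2 - 16196w - 38280 = ((1/3)w^3 + (22/3)w^2 + (151/3)w + 110)(-3w^2 + 12w - 348) + (0)
Last nonzero remainder: -3w^2 + 12w - 348. Dividing through by -3 gives the monic gcd w^2 - 4w + 116.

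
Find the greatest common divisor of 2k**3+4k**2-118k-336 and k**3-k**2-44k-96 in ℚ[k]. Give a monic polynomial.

k**2-5k-24

Repeated division with remainder:
  2k**3+4k**2-118k-336 = (2)(k**3-k**2-44k-96) + (6k**2-30k-144)
  k**3-k**2-44k-96 = ((1/6)k+2/3)(6k**2-30k-144) + (0)
Last nonzero remainder: 6k**2-30k-144. Dividing through by 6 gives the monic gcd k**2-5k-24.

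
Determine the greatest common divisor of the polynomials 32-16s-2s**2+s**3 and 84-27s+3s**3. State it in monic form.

4+s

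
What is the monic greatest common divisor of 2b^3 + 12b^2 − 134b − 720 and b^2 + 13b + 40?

Repeated division with remainder:
  2b^3 + 12b^2 − 134b − 720 = (2b − 14)(b^2 + 13b + 40) + (−32b − 160)
  b^2 + 13b + 40 = (−(1/32)b − 1/4)(−32b − 160) + (0)
Last nonzero remainder: −32b − 160. Dividing through by −32 gives the monic gcd b + 5.

b + 5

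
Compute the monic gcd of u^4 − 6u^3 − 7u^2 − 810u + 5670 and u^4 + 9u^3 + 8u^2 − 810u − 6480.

By polynomial division,
  u^4 − 6u^3 − 7u^2 − 810u + 5670 = (u^4 + 9u^3 + 8u^2 − 810u − 6480) + (−15u^3 − 15u^2 + 12150)
  u^4 + 9u^3 + 8u^2 − 810u − 6480 = (−(1/15)u − 8/15)(−15u^3 − 15u^2 + 12150) + (0)
Last nonzero remainder: −15u^3 − 15u^2 + 12150. Dividing through by −15 gives the monic gcd u^3 + u^2 − 810.

u^3 + u^2 − 810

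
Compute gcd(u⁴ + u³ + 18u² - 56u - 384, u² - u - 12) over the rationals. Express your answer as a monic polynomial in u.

Apply the Euclidean algorithm:
  u⁴ + u³ + 18u² - 56u - 384 = (u² + 2u + 32)(u² - u - 12) + (0)
The last nonzero remainder u² - u - 12 is already monic.

u² - u - 12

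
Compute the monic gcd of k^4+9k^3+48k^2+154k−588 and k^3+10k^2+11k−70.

k^2+5k−14

Apply the Euclidean algorithm:
  k^4+9k^3+48k^2+154k−588 = (k−1)(k^3+10k^2+11k−70) + (47k^2+235k−658)
  k^3+10k^2+11k−70 = ((1/47)k+5/47)(47k^2+235k−658) + (0)
Last nonzero remainder: 47k^2+235k−658. Dividing through by 47 gives the monic gcd k^2+5k−14.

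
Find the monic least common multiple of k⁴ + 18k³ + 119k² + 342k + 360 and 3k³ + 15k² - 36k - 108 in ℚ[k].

By polynomial division,
  k⁴ + 18k³ + 119k² + 342k + 360 = ((1/3)k + 13/3)(3k³ + 15k² - 36k - 108) + (66k² + 534k + 828)
  3k³ + 15k² - 36k - 108 = ((1/22)k - 17/121)(66k² + 534k + 828) + ((168/121)k + 1008/121)
  66k² + 534k + 828 = ((1331/28)k + 2783/28)((168/121)k + 1008/121) + (0)
Last nonzero remainder: (168/121)k + 1008/121. Dividing through by 168/121 gives the monic gcd k + 6.
Then lcm(f, g) = f·g / gcd(f, g); expanding and making the result monic gives the answer.

k⁶ + 17k⁵ + 95k⁴ + 115k³ - 696k² - 2412k - 2160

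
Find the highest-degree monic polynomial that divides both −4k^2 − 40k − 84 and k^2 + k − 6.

k + 3

Euclidean algorithm in ℚ[k]:
  −4k^2 − 40k − 84 = (−4)(k^2 + k − 6) + (−36k − 108)
  k^2 + k − 6 = (−(1/36)k + 1/18)(−36k − 108) + (0)
Last nonzero remainder: −36k − 108. Dividing through by −36 gives the monic gcd k + 3.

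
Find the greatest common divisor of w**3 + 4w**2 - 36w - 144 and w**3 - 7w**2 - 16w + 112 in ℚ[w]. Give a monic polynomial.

By polynomial division,
  w**3 + 4w**2 - 36w - 144 = (w**3 - 7w**2 - 16w + 112) + (11w**2 - 20w - 256)
  w**3 - 7w**2 - 16w + 112 = ((1/11)w - 57/121)(11w**2 - 20w - 256) + (-(260/121)w - 1040/121)
  11w**2 - 20w - 256 = (-(1331/260)w + 1936/65)(-(260/121)w - 1040/121) + (0)
Last nonzero remainder: -(260/121)w - 1040/121. Dividing through by -260/121 gives the monic gcd w + 4.

w + 4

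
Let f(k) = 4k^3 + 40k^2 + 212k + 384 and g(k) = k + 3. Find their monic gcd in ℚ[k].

Apply the Euclidean algorithm:
  4k^3 + 40k^2 + 212k + 384 = (4k^2 + 28k + 128)(k + 3) + (0)
The last nonzero remainder k + 3 is already monic.

k + 3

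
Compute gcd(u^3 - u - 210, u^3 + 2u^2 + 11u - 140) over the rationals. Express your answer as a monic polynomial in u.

Repeated division with remainder:
  u^3 - u - 210 = (u^3 + 2u^2 + 11u - 140) + (-2u^2 - 12u - 70)
  u^3 + 2u^2 + 11u - 140 = (-(1/2)u + 2)(-2u^2 - 12u - 70) + (0)
Last nonzero remainder: -2u^2 - 12u - 70. Dividing through by -2 gives the monic gcd u^2 + 6u + 35.

u^2 + 6u + 35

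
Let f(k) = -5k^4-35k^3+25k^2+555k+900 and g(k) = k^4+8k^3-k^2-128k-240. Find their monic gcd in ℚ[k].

Repeated division with remainder:
  -5k^4-35k^3+25k^2+555k+900 = (-5)(k^4+8k^3-k^2-128k-240) + (5k^3+20k^2-85k-300)
  k^4+8k^3-k^2-128k-240 = ((1/5)k+4/5)(5k^3+20k^2-85k-300) + (0)
Last nonzero remainder: 5k^3+20k^2-85k-300. Dividing through by 5 gives the monic gcd k^3+4k^2-17k-60.

k^3+4k^2-17k-60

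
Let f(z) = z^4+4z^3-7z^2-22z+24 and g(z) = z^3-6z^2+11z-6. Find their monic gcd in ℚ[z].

z^2-3z+2

By polynomial division,
  z^4+4z^3-7z^2-22z+24 = (z+10)(z^3-6z^2+11z-6) + (42z^2-126z+84)
  z^3-6z^2+11z-6 = ((1/42)z-1/14)(42z^2-126z+84) + (0)
Last nonzero remainder: 42z^2-126z+84. Dividing through by 42 gives the monic gcd z^2-3z+2.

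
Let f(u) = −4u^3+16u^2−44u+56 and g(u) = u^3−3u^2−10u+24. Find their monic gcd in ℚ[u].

Repeated division with remainder:
  −4u^3+16u^2−44u+56 = (−4)(u^3−3u^2−10u+24) + (4u^2−84u+152)
  u^3−3u^2−10u+24 = ((1/4)u+9/2)(4u^2−84u+152) + (330u−660)
  4u^2−84u+152 = ((2/165)u−38/165)(330u−660) + (0)
Last nonzero remainder: 330u−660. Dividing through by 330 gives the monic gcd u−2.

u−2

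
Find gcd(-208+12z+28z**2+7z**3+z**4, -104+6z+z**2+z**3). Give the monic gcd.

26+5z+z**2

Euclidean algorithm in ℚ[z]:
  z**4+7z**3+28z**2+12z-208 = (z+6)(z**3+z**2+6z-104) + (16z**2+80z+416)
  z**3+z**2+6z-104 = ((1/16)z-1/4)(16z**2+80z+416) + (0)
Last nonzero remainder: 16z**2+80z+416. Dividing through by 16 gives the monic gcd z**2+5z+26.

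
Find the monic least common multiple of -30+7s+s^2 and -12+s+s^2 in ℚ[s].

-120-2s+11s^2+s^3

Repeated division with remainder:
  s^2+7s-30 = (s^2+s-12) + (6s-18)
  s^2+s-12 = ((1/6)s+2/3)(6s-18) + (0)
Last nonzero remainder: 6s-18. Dividing through by 6 gives the monic gcd s-3.
Then lcm(f, g) = f·g / gcd(f, g); expanding and making the result monic gives the answer.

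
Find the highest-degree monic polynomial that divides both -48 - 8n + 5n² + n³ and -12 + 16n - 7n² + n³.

Euclidean algorithm in ℚ[n]:
  n³ + 5n² - 8n - 48 = (n³ - 7n² + 16n - 12) + (12n² - 24n - 36)
  n³ - 7n² + 16n - 12 = ((1/12)n - 5/12)(12n² - 24n - 36) + (9n - 27)
  12n² - 24n - 36 = ((4/3)n + 4/3)(9n - 27) + (0)
Last nonzero remainder: 9n - 27. Dividing through by 9 gives the monic gcd n - 3.

-3 + n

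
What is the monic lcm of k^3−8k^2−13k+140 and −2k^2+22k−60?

k^4−14k^3+35k^2+218k−840

By polynomial division,
  k^3−8k^2−13k+140 = (−(1/2)k−3/2)(−2k^2+22k−60) + (−10k+50)
  −2k^2+22k−60 = ((1/5)k−6/5)(−10k+50) + (0)
Last nonzero remainder: −10k+50. Dividing through by −10 gives the monic gcd k−5.
Then lcm(f, g) = f·g / gcd(f, g); expanding and making the result monic gives the answer.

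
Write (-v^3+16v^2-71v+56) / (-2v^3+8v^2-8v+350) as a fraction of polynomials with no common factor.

(v^2-9v+8)/(2v^2+6v+50)

Apply the Euclidean algorithm:
  -v^3+16v^2-71v+56 = (1/2)(-2v^3+8v^2-8v+350) + (12v^2-67v-119)
  -2v^3+8v^2-8v+350 = (-(1/6)v-19/72)(12v^2-67v-119) + (-(3277/72)v+22939/72)
  12v^2-67v-119 = (-(864/3277)v-1224/3277)(-(3277/72)v+22939/72) + (0)
Last nonzero remainder: -(3277/72)v+22939/72. Dividing through by -3277/72 gives the monic gcd v-7.
Cancel v-7 from numerator and denominator to get the reduced form.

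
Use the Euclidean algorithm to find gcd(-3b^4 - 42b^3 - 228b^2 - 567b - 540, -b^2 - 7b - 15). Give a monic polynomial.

Euclidean algorithm in ℚ[b]:
  -3b^4 - 42b^3 - 228b^2 - 567b - 540 = (3b^2 + 21b + 36)(-b^2 - 7b - 15) + (0)
Last nonzero remainder: -b^2 - 7b - 15. Dividing through by -1 gives the monic gcd b^2 + 7b + 15.

b^2 + 7b + 15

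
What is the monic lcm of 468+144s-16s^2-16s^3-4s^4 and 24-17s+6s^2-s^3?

Apply the Euclidean algorithm:
  -4s^4-16s^3-16s^2+144s+468 = (4s+40)(-s^3+6s^2-17s+24) + (-188s^2+728s-492)
  -s^3+6s^2-17s+24 = ((1/188)s-25/2209)(-188s^2+728s-492) + (-(13572/2209)s+40716/2209)
  -188s^2+728s-492 = ((103823/3393)s-90569/3393)(-(13572/2209)s+40716/2209) + (0)
Last nonzero remainder: -(13572/2209)s+40716/2209. Dividing through by -13572/2209 gives the monic gcd s-3.
Then lcm(f, g) = f·g / gcd(f, g); expanding and making the result monic gives the answer.

-936+63s+23s^2-16s^3+s^5+s^6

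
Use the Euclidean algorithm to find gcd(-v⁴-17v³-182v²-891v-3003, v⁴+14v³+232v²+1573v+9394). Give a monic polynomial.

Apply the Euclidean algorithm:
  -v⁴-17v³-182v²-891v-3003 = (-1)(v⁴+14v³+232v²+1573v+9394) + (-3v³+50v²+682v+6391)
  v⁴+14v³+232v²+1573v+9394 = (-(1/3)v-92/9)(-3v³+50v²+682v+6391) + ((8734/9)v²+(96074/9)v+672518/9)
  -3v³+50v²+682v+6391 = (-(27/8734)v+747/8734)((8734/9)v²+(96074/9)v+672518/9) + (0)
Last nonzero remainder: (8734/9)v²+(96074/9)v+672518/9. Dividing through by 8734/9 gives the monic gcd v²+11v+77.

v²+11v+77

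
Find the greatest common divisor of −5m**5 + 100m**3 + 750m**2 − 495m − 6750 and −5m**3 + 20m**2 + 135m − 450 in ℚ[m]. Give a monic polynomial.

Repeated division with remainder:
  −5m**5 + 100m**3 + 750m**2 − 495m − 6750 = (m**2 + 4m + 23)(−5m**3 + 20m**2 + 135m − 450) + (200m**2 − 1800m + 3600)
  −5m**3 + 20m**2 + 135m − 450 = (−(1/40)m − 1/8)(200m**2 − 1800m + 3600) + (0)
Last nonzero remainder: 200m**2 − 1800m + 3600. Dividing through by 200 gives the monic gcd m**2 − 9m + 18.

m**2 − 9m + 18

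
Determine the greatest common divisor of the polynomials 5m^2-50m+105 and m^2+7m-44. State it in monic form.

Apply the Euclidean algorithm:
  5m^2-50m+105 = (5)(m^2+7m-44) + (-85m+325)
  m^2+7m-44 = (-(1/85)m-184/1445)(-85m+325) + (-756/289)
  -85m+325 = ((24565/756)m-93925/756)(-756/289) + (0)
The last nonzero remainder is the constant -756/289, so the polynomials are coprime and gcd = 1.

1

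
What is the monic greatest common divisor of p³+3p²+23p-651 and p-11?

1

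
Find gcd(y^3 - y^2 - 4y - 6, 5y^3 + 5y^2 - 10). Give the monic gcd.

y^2 + 2y + 2

Apply the Euclidean algorithm:
  y^3 - y^2 - 4y - 6 = (1/5)(5y^3 + 5y^2 - 10) + (-2y^2 - 4y - 4)
  5y^3 + 5y^2 - 10 = (-(5/2)y + 5/2)(-2y^2 - 4y - 4) + (0)
Last nonzero remainder: -2y^2 - 4y - 4. Dividing through by -2 gives the monic gcd y^2 + 2y + 2.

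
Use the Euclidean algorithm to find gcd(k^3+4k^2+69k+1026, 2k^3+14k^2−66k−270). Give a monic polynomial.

Apply the Euclidean algorithm:
  k^3+4k^2+69k+1026 = (1/2)(2k^3+14k^2−66k−270) + (−3k^2+102k+1161)
  2k^3+14k^2−66k−270 = (−(2/3)k−82/3)(−3k^2+102k+1161) + (3496k+31464)
  −3k^2+102k+1161 = (−(3/3496)k+129/3496)(3496k+31464) + (0)
Last nonzero remainder: 3496k+31464. Dividing through by 3496 gives the monic gcd k+9.

k+9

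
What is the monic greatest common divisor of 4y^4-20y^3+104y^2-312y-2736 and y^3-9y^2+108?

Repeated division with remainder:
  4y^4-20y^3+104y^2-312y-2736 = (4y+16)(y^3-9y^2+108) + (248y^2-744y-4464)
  y^3-9y^2+108 = ((1/248)y-3/124)(248y^2-744y-4464) + (0)
Last nonzero remainder: 248y^2-744y-4464. Dividing through by 248 gives the monic gcd y^2-3y-18.

y^2-3y-18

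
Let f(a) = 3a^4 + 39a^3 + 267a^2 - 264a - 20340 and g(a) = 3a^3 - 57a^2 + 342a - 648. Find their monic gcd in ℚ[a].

Apply the Euclidean algorithm:
  3a^4 + 39a^3 + 267a^2 - 264a - 20340 = (a + 32)(3a^3 - 57a^2 + 342a - 648) + (1749a^2 - 10560a + 396)
  3a^3 - 57a^2 + 342a - 648 = ((1/583)a - 687/30899)(1749a^2 - 10560a + 396) + ((299250/2809)a - 1795500/2809)
  1749a^2 - 10560a + 396 = ((1637647/99750)a - 30899/49875)((299250/2809)a - 1795500/2809) + (0)
Last nonzero remainder: (299250/2809)a - 1795500/2809. Dividing through by 299250/2809 gives the monic gcd a - 6.

a - 6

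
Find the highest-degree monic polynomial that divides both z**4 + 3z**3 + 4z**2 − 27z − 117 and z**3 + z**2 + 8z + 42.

z + 3

Euclidean algorithm in ℚ[z]:
  z**4 + 3z**3 + 4z**2 − 27z − 117 = (z + 2)(z**3 + z**2 + 8z + 42) + (−6z**2 − 85z − 201)
  z**3 + z**2 + 8z + 42 = (−(1/6)z + 79/36)(−6z**2 − 85z − 201) + ((5797/36)z + 5797/12)
  −6z**2 − 85z − 201 = (−(216/5797)z − 2412/5797)((5797/36)z + 5797/12) + (0)
Last nonzero remainder: (5797/36)z + 5797/12. Dividing through by 5797/36 gives the monic gcd z + 3.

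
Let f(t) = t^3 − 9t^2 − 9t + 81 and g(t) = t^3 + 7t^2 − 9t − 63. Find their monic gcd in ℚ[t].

t^2 − 9

Repeated division with remainder:
  t^3 − 9t^2 − 9t + 81 = (t^3 + 7t^2 − 9t − 63) + (−16t^2 + 144)
  t^3 + 7t^2 − 9t − 63 = (−(1/16)t − 7/16)(−16t^2 + 144) + (0)
Last nonzero remainder: −16t^2 + 144. Dividing through by −16 gives the monic gcd t^2 − 9.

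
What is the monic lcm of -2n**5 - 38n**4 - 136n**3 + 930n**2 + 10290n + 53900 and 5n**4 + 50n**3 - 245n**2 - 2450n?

Euclidean algorithm in ℚ[n]:
  -2n**5 - 38n**4 - 136n**3 + 930n**2 + 10290n + 53900 = (-(2/5)n - 18/5)(5n**4 + 50n**3 - 245n**2 - 2450n) + (-54n**3 - 932n**2 + 1470n + 53900)
  5n**4 + 50n**3 - 245n**2 - 2450n = (-(5/54)n + 490/729)(-54n**3 - 932n**2 + 1470n + 53900) + ((377300/729)n**2 + (377300/243)n - 26411000/729)
  -54n**3 - 932n**2 + 1470n + 53900 = (-(19683/188650)n - 729/490)((377300/729)n**2 + (377300/243)n - 26411000/729) + (0)
Last nonzero remainder: (377300/729)n**2 + (377300/243)n - 26411000/729. Dividing through by 377300/729 gives the monic gcd n**2 + 3n - 70.
Then lcm(f, g) = f·g / gcd(f, g); expanding and making the result monic gives the answer.

n**7 + 26n**6 + 201n**5 + 11n**4 - 8400n**3 - 62965n**2 - 188650n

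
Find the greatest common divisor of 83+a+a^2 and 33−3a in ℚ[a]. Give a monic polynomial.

1

Euclidean algorithm in ℚ[a]:
  a^2+a+83 = (−(1/3)a−4)(−3a+33) + (215)
  −3a+33 = (−(3/215)a+33/215)(215) + (0)
The last nonzero remainder is the constant 215, so the polynomials are coprime and gcd = 1.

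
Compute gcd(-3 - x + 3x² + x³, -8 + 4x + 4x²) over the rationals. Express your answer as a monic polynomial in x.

-1 + x

By polynomial division,
  x³ + 3x² - x - 3 = ((1/4)x + 1/2)(4x² + 4x - 8) + (-x + 1)
  4x² + 4x - 8 = (-4x - 8)(-x + 1) + (0)
Last nonzero remainder: -x + 1. Dividing through by -1 gives the monic gcd x - 1.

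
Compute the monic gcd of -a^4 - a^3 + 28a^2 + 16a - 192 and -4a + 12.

By polynomial division,
  -a^4 - a^3 + 28a^2 + 16a - 192 = ((1/4)a^3 + a^2 - 4a - 16)(-4a + 12) + (0)
Last nonzero remainder: -4a + 12. Dividing through by -4 gives the monic gcd a - 3.

a - 3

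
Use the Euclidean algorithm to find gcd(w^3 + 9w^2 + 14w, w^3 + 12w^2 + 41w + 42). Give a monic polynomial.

Repeated division with remainder:
  w^3 + 9w^2 + 14w = (w^3 + 12w^2 + 41w + 42) + (-3w^2 - 27w - 42)
  w^3 + 12w^2 + 41w + 42 = (-(1/3)w - 1)(-3w^2 - 27w - 42) + (0)
Last nonzero remainder: -3w^2 - 27w - 42. Dividing through by -3 gives the monic gcd w^2 + 9w + 14.

w^2 + 9w + 14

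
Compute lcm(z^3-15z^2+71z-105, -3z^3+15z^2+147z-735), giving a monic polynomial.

z^4-8z^3-34z^2+392z-735

Apply the Euclidean algorithm:
  z^3-15z^2+71z-105 = (-1/3)(-3z^3+15z^2+147z-735) + (-10z^2+120z-350)
  -3z^3+15z^2+147z-735 = ((3/10)z+21/10)(-10z^2+120z-350) + (0)
Last nonzero remainder: -10z^2+120z-350. Dividing through by -10 gives the monic gcd z^2-12z+35.
Then lcm(f, g) = f·g / gcd(f, g); expanding and making the result monic gives the answer.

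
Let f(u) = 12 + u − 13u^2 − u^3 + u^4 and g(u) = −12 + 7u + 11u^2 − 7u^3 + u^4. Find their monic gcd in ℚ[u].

4 − u − 4u^2 + u^3

By polynomial division,
  u^4 − u^3 − 13u^2 + u + 12 = (u^4 − 7u^3 + 11u^2 + 7u − 12) + (6u^3 − 24u^2 − 6u + 24)
  u^4 − 7u^3 + 11u^2 + 7u − 12 = ((1/6)u − 1/2)(6u^3 − 24u^2 − 6u + 24) + (0)
Last nonzero remainder: 6u^3 − 24u^2 − 6u + 24. Dividing through by 6 gives the monic gcd u^3 − 4u^2 − u + 4.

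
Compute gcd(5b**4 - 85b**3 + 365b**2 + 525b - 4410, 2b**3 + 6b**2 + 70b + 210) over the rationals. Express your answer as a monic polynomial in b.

Apply the Euclidean algorithm:
  5b**4 - 85b**3 + 365b**2 + 525b - 4410 = ((5/2)b - 50)(2b**3 + 6b**2 + 70b + 210) + (490b**2 + 3500b + 6090)
  2b**3 + 6b**2 + 70b + 210 = ((1/245)b - 29/1715)(490b**2 + 3500b + 6090) + ((5112/49)b + 15336/49)
  490b**2 + 3500b + 6090 = ((12005/2556)b + 49735/2556)((5112/49)b + 15336/49) + (0)
Last nonzero remainder: (5112/49)b + 15336/49. Dividing through by 5112/49 gives the monic gcd b + 3.

b + 3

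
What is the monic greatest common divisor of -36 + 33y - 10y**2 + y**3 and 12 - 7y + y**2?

12 - 7y + y**2

Repeated division with remainder:
  y**3 - 10y**2 + 33y - 36 = (y - 3)(y**2 - 7y + 12) + (0)
The last nonzero remainder y**2 - 7y + 12 is already monic.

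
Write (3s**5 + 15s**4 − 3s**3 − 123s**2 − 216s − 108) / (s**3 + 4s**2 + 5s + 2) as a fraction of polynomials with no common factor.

Repeated division with remainder:
  3s**5 + 15s**4 − 3s**3 − 123s**2 − 216s − 108 = (3s**2 + 3s − 30)(s**3 + 4s**2 + 5s + 2) + (−24s**2 − 72s − 48)
  s**3 + 4s**2 + 5s + 2 = (−(1/24)s − 1/24)(−24s**2 − 72s − 48) + (0)
Last nonzero remainder: −24s**2 − 72s − 48. Dividing through by −24 gives the monic gcd s**2 + 3s + 2.
Cancel s**2 + 3s + 2 from numerator and denominator to get the reduced form.

(3s**3 + 6s**2 − 27s − 54)/(s + 1)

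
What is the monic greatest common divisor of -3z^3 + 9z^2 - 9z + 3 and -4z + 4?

z - 1

Repeated division with remainder:
  -3z^3 + 9z^2 - 9z + 3 = ((3/4)z^2 - (3/2)z + 3/4)(-4z + 4) + (0)
Last nonzero remainder: -4z + 4. Dividing through by -4 gives the monic gcd z - 1.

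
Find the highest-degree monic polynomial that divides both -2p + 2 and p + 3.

1

Repeated division with remainder:
  -2p + 2 = (-2)(p + 3) + (8)
  p + 3 = ((1/8)p + 3/8)(8) + (0)
The last nonzero remainder is the constant 8, so the polynomials are coprime and gcd = 1.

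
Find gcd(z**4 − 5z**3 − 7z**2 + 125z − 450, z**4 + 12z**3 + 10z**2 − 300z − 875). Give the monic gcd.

z**2 − 25

Euclidean algorithm in ℚ[z]:
  z**4 − 5z**3 − 7z**2 + 125z − 450 = (z**4 + 12z**3 + 10z**2 − 300z − 875) + (−17z**3 − 17z**2 + 425z + 425)
  z**4 + 12z**3 + 10z**2 − 300z − 875 = (−(1/17)z − 11/17)(−17z**3 − 17z**2 + 425z + 425) + (24z**2 − 600)
  −17z**3 − 17z**2 + 425z + 425 = (−(17/24)z − 17/24)(24z**2 − 600) + (0)
Last nonzero remainder: 24z**2 − 600. Dividing through by 24 gives the monic gcd z**2 − 25.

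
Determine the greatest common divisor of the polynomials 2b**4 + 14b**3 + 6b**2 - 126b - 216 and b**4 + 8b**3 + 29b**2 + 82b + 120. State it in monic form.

Apply the Euclidean algorithm:
  2b**4 + 14b**3 + 6b**2 - 126b - 216 = (2)(b**4 + 8b**3 + 29b**2 + 82b + 120) + (-2b**3 - 52b**2 - 290b - 456)
  b**4 + 8b**3 + 29b**2 + 82b + 120 = (-(1/2)b + 9)(-2b**3 - 52b**2 - 290b - 456) + (352b**2 + 2464b + 4224)
  -2b**3 - 52b**2 - 290b - 456 = (-(1/176)b - 19/176)(352b**2 + 2464b + 4224) + (0)
Last nonzero remainder: 352b**2 + 2464b + 4224. Dividing through by 352 gives the monic gcd b**2 + 7b + 12.

b**2 + 7b + 12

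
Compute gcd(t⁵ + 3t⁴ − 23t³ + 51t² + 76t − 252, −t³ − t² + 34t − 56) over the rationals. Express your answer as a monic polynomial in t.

t² + 5t − 14

Euclidean algorithm in ℚ[t]:
  t⁵ + 3t⁴ − 23t³ + 51t² + 76t − 252 = (−t² − 2t − 9)(−t³ − t² + 34t − 56) + (54t² + 270t − 756)
  −t³ − t² + 34t − 56 = (−(1/54)t + 2/27)(54t² + 270t − 756) + (0)
Last nonzero remainder: 54t² + 270t − 756. Dividing through by 54 gives the monic gcd t² + 5t − 14.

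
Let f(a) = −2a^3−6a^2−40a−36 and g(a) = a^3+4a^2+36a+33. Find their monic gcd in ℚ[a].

Euclidean algorithm in ℚ[a]:
  −2a^3−6a^2−40a−36 = (−2)(a^3+4a^2+36a+33) + (2a^2+32a+30)
  a^3+4a^2+36a+33 = ((1/2)a−6)(2a^2+32a+30) + (213a+213)
  2a^2+32a+30 = ((2/213)a+10/71)(213a+213) + (0)
Last nonzero remainder: 213a+213. Dividing through by 213 gives the monic gcd a+1.

a+1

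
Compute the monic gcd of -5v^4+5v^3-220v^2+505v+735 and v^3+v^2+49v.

Repeated division with remainder:
  -5v^4+5v^3-220v^2+505v+735 = (-5v+10)(v^3+v^2+49v) + (15v^2+15v+735)
  v^3+v^2+49v = ((1/15)v)(15v^2+15v+735) + (0)
Last nonzero remainder: 15v^2+15v+735. Dividing through by 15 gives the monic gcd v^2+v+49.

v^2+v+49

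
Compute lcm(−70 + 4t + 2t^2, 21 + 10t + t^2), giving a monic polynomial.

Apply the Euclidean algorithm:
  2t^2 + 4t − 70 = (2)(t^2 + 10t + 21) + (−16t − 112)
  t^2 + 10t + 21 = (−(1/16)t − 3/16)(−16t − 112) + (0)
Last nonzero remainder: −16t − 112. Dividing through by −16 gives the monic gcd t + 7.
Then lcm(f, g) = f·g / gcd(f, g); expanding and making the result monic gives the answer.

−105 − 29t + 5t^2 + t^3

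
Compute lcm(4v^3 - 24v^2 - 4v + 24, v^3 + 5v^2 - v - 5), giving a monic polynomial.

By polynomial division,
  4v^3 - 24v^2 - 4v + 24 = (4)(v^3 + 5v^2 - v - 5) + (-44v^2 + 44)
  v^3 + 5v^2 - v - 5 = (-(1/44)v - 5/44)(-44v^2 + 44) + (0)
Last nonzero remainder: -44v^2 + 44. Dividing through by -44 gives the monic gcd v^2 - 1.
Then lcm(f, g) = f·g / gcd(f, g); expanding and making the result monic gives the answer.

v^4 - v^3 - 31v^2 + v + 30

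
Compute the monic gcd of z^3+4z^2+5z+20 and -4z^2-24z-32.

Apply the Euclidean algorithm:
  z^3+4z^2+5z+20 = (-(1/4)z+1/2)(-4z^2-24z-32) + (9z+36)
  -4z^2-24z-32 = (-(4/9)z-8/9)(9z+36) + (0)
Last nonzero remainder: 9z+36. Dividing through by 9 gives the monic gcd z+4.

z+4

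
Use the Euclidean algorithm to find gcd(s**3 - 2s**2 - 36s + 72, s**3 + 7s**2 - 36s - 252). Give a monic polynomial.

s**2 - 36

Euclidean algorithm in ℚ[s]:
  s**3 - 2s**2 - 36s + 72 = (s**3 + 7s**2 - 36s - 252) + (-9s**2 + 324)
  s**3 + 7s**2 - 36s - 252 = (-(1/9)s - 7/9)(-9s**2 + 324) + (0)
Last nonzero remainder: -9s**2 + 324. Dividing through by -9 gives the monic gcd s**2 - 36.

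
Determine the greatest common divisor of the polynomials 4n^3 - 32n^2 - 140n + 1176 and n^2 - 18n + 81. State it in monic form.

Euclidean algorithm in ℚ[n]:
  4n^3 - 32n^2 - 140n + 1176 = (4n + 40)(n^2 - 18n + 81) + (256n - 2064)
  n^2 - 18n + 81 = ((1/256)n - 159/4096)(256n - 2064) + (225/256)
  256n - 2064 = ((65536/225)n - 176128/75)(225/256) + (0)
The last nonzero remainder is the constant 225/256, so the polynomials are coprime and gcd = 1.

1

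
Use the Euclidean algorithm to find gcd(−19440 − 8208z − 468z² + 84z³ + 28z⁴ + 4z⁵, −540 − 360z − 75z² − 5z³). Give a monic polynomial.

By polynomial division,
  4z⁵ + 28z⁴ + 84z³ − 468z² − 8208z − 19440 = (−(4/5)z² + (32/5)z − 276/5)(−5z³ − 75z² − 360z − 540) + (−2736z² − 24624z − 49248)
  −5z³ − 75z² − 360z − 540 = ((5/2736)z + 5/456)(−2736z² − 24624z − 49248) + (0)
Last nonzero remainder: −2736z² − 24624z − 49248. Dividing through by −2736 gives the monic gcd z² + 9z + 18.

18 + 9z + z²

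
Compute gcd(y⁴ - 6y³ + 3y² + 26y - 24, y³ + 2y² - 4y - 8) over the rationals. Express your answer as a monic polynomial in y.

By polynomial division,
  y⁴ - 6y³ + 3y² + 26y - 24 = (y - 8)(y³ + 2y² - 4y - 8) + (23y² + 2y - 88)
  y³ + 2y² - 4y - 8 = ((1/23)y + 44/529)(23y² + 2y - 88) + (-(180/529)y - 360/529)
  23y² + 2y - 88 = (-(12167/180)y + 5819/45)(-(180/529)y - 360/529) + (0)
Last nonzero remainder: -(180/529)y - 360/529. Dividing through by -180/529 gives the monic gcd y + 2.

y + 2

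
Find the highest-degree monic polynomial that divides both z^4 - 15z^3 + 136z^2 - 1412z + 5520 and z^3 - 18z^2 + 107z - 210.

z - 6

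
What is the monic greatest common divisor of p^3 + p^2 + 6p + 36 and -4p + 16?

Apply the Euclidean algorithm:
  p^3 + p^2 + 6p + 36 = (-(1/4)p^2 - (5/4)p - 13/2)(-4p + 16) + (140)
  -4p + 16 = (-(1/35)p + 4/35)(140) + (0)
The last nonzero remainder is the constant 140, so the polynomials are coprime and gcd = 1.

1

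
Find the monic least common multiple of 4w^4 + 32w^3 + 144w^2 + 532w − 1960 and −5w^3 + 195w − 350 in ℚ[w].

w^5 + 3w^4 − 4w^3 − 47w^2 − 1155w + 2450

Euclidean algorithm in ℚ[w]:
  4w^4 + 32w^3 + 144w^2 + 532w − 1960 = (−(4/5)w − 32/5)(−5w^3 + 195w − 350) + (300w^2 + 1500w − 4200)
  −5w^3 + 195w − 350 = (−(1/60)w + 1/12)(300w^2 + 1500w − 4200) + (0)
Last nonzero remainder: 300w^2 + 1500w − 4200. Dividing through by 300 gives the monic gcd w^2 + 5w − 14.
Then lcm(f, g) = f·g / gcd(f, g); expanding and making the result monic gives the answer.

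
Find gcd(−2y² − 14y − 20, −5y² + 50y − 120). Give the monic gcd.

1

Apply the Euclidean algorithm:
  −2y² − 14y − 20 = (2/5)(−5y² + 50y − 120) + (−34y + 28)
  −5y² + 50y − 120 = ((5/34)y − 390/289)(−34y + 28) + (−23760/289)
  −34y + 28 = ((4913/11880)y − 2023/5940)(−23760/289) + (0)
The last nonzero remainder is the constant −23760/289, so the polynomials are coprime and gcd = 1.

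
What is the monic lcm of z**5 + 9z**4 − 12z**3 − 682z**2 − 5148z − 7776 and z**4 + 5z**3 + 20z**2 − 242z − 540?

z**6 + 4z**5 − 57z**4 − 622z**3 − 1738z**2 + 17964z + 38880

Apply the Euclidean algorithm:
  z**5 + 9z**4 − 12z**3 − 682z**2 − 5148z − 7776 = (z + 4)(z**4 + 5z**3 + 20z**2 − 242z − 540) + (−52z**3 − 520z**2 − 3640z − 5616)
  z**4 + 5z**3 + 20z**2 − 242z − 540 = (−(1/52)z + 5/52)(−52z**3 − 520z**2 − 3640z − 5616) + (0)
Last nonzero remainder: −52z**3 − 520z**2 − 3640z − 5616. Dividing through by −52 gives the monic gcd z**3 + 10z**2 + 70z + 108.
Then lcm(f, g) = f·g / gcd(f, g); expanding and making the result monic gives the answer.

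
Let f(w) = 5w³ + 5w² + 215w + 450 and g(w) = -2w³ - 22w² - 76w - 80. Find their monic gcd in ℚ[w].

w + 2

Repeated division with remainder:
  5w³ + 5w² + 215w + 450 = (-5/2)(-2w³ - 22w² - 76w - 80) + (-50w² + 25w + 250)
  -2w³ - 22w² - 76w - 80 = ((1/25)w + 23/50)(-50w² + 25w + 250) + (-(195/2)w - 195)
  -50w² + 25w + 250 = ((20/39)w - 50/39)(-(195/2)w - 195) + (0)
Last nonzero remainder: -(195/2)w - 195. Dividing through by -195/2 gives the monic gcd w + 2.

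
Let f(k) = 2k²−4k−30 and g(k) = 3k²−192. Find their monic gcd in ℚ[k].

Repeated division with remainder:
  2k²−4k−30 = (2/3)(3k²−192) + (−4k+98)
  3k²−192 = (−(3/4)k−147/8)(−4k+98) + (6435/4)
  −4k+98 = (−(16/6435)k+392/6435)(6435/4) + (0)
The last nonzero remainder is the constant 6435/4, so the polynomials are coprime and gcd = 1.

1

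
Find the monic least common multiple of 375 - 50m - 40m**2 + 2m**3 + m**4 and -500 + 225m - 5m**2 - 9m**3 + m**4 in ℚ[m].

Repeated division with remainder:
  m**4 + 2m**3 - 40m**2 - 50m + 375 = (m**4 - 9m**3 - 5m**2 + 225m - 500) + (11m**3 - 35m**2 - 275m + 875)
  m**4 - 9m**3 - 5m**2 + 225m - 500 = ((1/11)m - 64/121)(11m**3 - 35m**2 - 275m + 875) + ((180/121)m**2 - 4500/121)
  11m**3 - 35m**2 - 275m + 875 = ((1331/180)m - 847/36)((180/121)m**2 - 4500/121) + (0)
Last nonzero remainder: (180/121)m**2 - 4500/121. Dividing through by 180/121 gives the monic gcd m**2 - 25.
Then lcm(f, g) = f·g / gcd(f, g); expanding and making the result monic gives the answer.

7500 - 4375m + 25m**2 + 350m**3 - 38m**4 - 7m**5 + m**6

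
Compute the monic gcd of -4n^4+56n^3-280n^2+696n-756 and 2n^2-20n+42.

Repeated division with remainder:
  -4n^4+56n^3-280n^2+696n-756 = (-2n^2+8n-18)(2n^2-20n+42) + (0)
Last nonzero remainder: 2n^2-20n+42. Dividing through by 2 gives the monic gcd n^2-10n+21.

n^2-10n+21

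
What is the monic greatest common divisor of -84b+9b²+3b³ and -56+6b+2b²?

-28+3b+b²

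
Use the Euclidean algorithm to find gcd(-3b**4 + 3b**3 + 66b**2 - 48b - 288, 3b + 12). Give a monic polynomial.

Apply the Euclidean algorithm:
  -3b**4 + 3b**3 + 66b**2 - 48b - 288 = (-b**3 + 5b**2 + 2b - 24)(3b + 12) + (0)
Last nonzero remainder: 3b + 12. Dividing through by 3 gives the monic gcd b + 4.

b + 4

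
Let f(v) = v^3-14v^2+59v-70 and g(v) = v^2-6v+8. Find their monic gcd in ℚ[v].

v-2

Euclidean algorithm in ℚ[v]:
  v^3-14v^2+59v-70 = (v-8)(v^2-6v+8) + (3v-6)
  v^2-6v+8 = ((1/3)v-4/3)(3v-6) + (0)
Last nonzero remainder: 3v-6. Dividing through by 3 gives the monic gcd v-2.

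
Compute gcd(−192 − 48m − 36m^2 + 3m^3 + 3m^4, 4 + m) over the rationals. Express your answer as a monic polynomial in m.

4 + m

By polynomial division,
  3m^4 + 3m^3 − 36m^2 − 48m − 192 = (3m^3 − 9m^2 − 48)(m + 4) + (0)
The last nonzero remainder m + 4 is already monic.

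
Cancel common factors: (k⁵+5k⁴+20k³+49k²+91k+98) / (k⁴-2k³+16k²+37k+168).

Apply the Euclidean algorithm:
  k⁵+5k⁴+20k³+49k²+91k+98 = (k+7)(k⁴-2k³+16k²+37k+168) + (18k³-100k²-336k-1078)
  k⁴-2k³+16k²+37k+168 = ((1/18)k+16/81)(18k³-100k²-336k-1078) + ((4408/81)k²+(4408/27)k+30856/81)
  18k³-100k²-336k-1078 = ((729/2204)k-6237/2204)((4408/81)k²+(4408/27)k+30856/81) + (0)
Last nonzero remainder: (4408/81)k²+(4408/27)k+30856/81. Dividing through by 4408/81 gives the monic gcd k²+3k+7.
Cancel k²+3k+7 from numerator and denominator to get the reduced form.

(k³+2k²+7k+14)/(k²-5k+24)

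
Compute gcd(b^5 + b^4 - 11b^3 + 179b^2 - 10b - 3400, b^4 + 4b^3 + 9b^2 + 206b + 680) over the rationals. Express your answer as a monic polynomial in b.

b^3 + 9b + 170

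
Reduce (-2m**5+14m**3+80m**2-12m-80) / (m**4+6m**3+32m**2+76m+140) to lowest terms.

(-2m**3+8m**2+2m-8)/(m**2+2m+14)

Euclidean algorithm in ℚ[m]:
  -2m**5+14m**3+80m**2-12m-80 = (-2m+12)(m**4+6m**3+32m**2+76m+140) + (6m**3-152m**2-644m-1760)
  m**4+6m**3+32m**2+76m+140 = ((1/6)m+47/9)(6m**3-152m**2-644m-1760) + ((8398/9)m**2+(33592/9)m+83980/9)
  6m**3-152m**2-644m-1760 = ((27/4199)m-792/4199)((8398/9)m**2+(33592/9)m+83980/9) + (0)
Last nonzero remainder: (8398/9)m**2+(33592/9)m+83980/9. Dividing through by 8398/9 gives the monic gcd m**2+4m+10.
Cancel m**2+4m+10 from numerator and denominator to get the reduced form.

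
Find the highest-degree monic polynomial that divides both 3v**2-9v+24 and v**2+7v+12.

1

By polynomial division,
  3v**2-9v+24 = (3)(v**2+7v+12) + (-30v-12)
  v**2+7v+12 = (-(1/30)v-11/50)(-30v-12) + (234/25)
  -30v-12 = (-(125/39)v-50/39)(234/25) + (0)
The last nonzero remainder is the constant 234/25, so the polynomials are coprime and gcd = 1.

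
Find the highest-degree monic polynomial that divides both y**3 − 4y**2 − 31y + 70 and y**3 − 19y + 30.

y**2 + 3y − 10

Repeated division with remainder:
  y**3 − 4y**2 − 31y + 70 = (y**3 − 19y + 30) + (−4y**2 − 12y + 40)
  y**3 − 19y + 30 = (−(1/4)y + 3/4)(−4y**2 − 12y + 40) + (0)
Last nonzero remainder: −4y**2 − 12y + 40. Dividing through by −4 gives the monic gcd y**2 + 3y − 10.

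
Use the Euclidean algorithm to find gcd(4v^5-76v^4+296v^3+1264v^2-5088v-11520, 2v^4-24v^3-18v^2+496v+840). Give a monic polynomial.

By polynomial division,
  4v^5-76v^4+296v^3+1264v^2-5088v-11520 = (2v-14)(2v^4-24v^3-18v^2+496v+840) + (-4v^3+20v^2+176v+240)
  2v^4-24v^3-18v^2+496v+840 = (-(1/2)v+7/2)(-4v^3+20v^2+176v+240) + (0)
Last nonzero remainder: -4v^3+20v^2+176v+240. Dividing through by -4 gives the monic gcd v^3-5v^2-44v-60.

v^3-5v^2-44v-60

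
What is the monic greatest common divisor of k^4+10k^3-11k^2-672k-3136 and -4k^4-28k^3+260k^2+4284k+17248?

k^3+18k^2+133k+392

Repeated division with remainder:
  k^4+10k^3-11k^2-672k-3136 = (-1/4)(-4k^4-28k^3+260k^2+4284k+17248) + (3k^3+54k^2+399k+1176)
  -4k^4-28k^3+260k^2+4284k+17248 = (-(4/3)k+44/3)(3k^3+54k^2+399k+1176) + (0)
Last nonzero remainder: 3k^3+54k^2+399k+1176. Dividing through by 3 gives the monic gcd k^3+18k^2+133k+392.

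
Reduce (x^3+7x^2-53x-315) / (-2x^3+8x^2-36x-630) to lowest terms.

(-x^2-2x+63)/(2x^2-18x+126)

Apply the Euclidean algorithm:
  x^3+7x^2-53x-315 = (-1/2)(-2x^3+8x^2-36x-630) + (11x^2-71x-630)
  -2x^3+8x^2-36x-630 = (-(2/11)x-54/121)(11x^2-71x-630) + (-(22050/121)x-110250/121)
  11x^2-71x-630 = (-(1331/22050)x+121/175)(-(22050/121)x-110250/121) + (0)
Last nonzero remainder: -(22050/121)x-110250/121. Dividing through by -22050/121 gives the monic gcd x+5.
Cancel x+5 from numerator and denominator to get the reduced form.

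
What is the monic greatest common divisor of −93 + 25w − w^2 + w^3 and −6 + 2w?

By polynomial division,
  w^3 − w^2 + 25w − 93 = ((1/2)w^2 + w + 31/2)(2w − 6) + (0)
Last nonzero remainder: 2w − 6. Dividing through by 2 gives the monic gcd w − 3.

−3 + w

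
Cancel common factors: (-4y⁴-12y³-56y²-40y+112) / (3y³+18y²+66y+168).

By polynomial division,
  -4y⁴-12y³-56y²-40y+112 = (-(4/3)y+4)(3y³+18y²+66y+168) + (-40y²-80y-560)
  3y³+18y²+66y+168 = (-(3/40)y-3/10)(-40y²-80y-560) + (0)
Last nonzero remainder: -40y²-80y-560. Dividing through by -40 gives the monic gcd y²+2y+14.
Cancel y²+2y+14 from numerator and denominator to get the reduced form.

(-4y²-4y+8)/(3y+12)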